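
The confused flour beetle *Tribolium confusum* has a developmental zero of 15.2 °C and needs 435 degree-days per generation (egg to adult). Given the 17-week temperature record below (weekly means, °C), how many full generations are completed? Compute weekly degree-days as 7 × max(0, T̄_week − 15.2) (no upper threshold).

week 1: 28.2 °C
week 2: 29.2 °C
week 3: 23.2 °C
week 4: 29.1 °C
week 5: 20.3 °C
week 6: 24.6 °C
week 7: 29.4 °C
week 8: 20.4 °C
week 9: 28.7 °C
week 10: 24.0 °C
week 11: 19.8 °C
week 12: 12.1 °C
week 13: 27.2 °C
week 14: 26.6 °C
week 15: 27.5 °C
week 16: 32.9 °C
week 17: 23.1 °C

2 generations

Weekly DD (7 × max(0, T̄ − 15.2)): 91.0, 98.0, 56.0, 97.3, 35.7, 65.8, 99.4, 36.4, 94.5, 61.6, 32.2, 0.0, 84.0, 79.8, 86.1, 123.9, 55.3.
Season total = 1197.0 DD.
Complete generations = ⌊1197.0 / 435⌋ = 2.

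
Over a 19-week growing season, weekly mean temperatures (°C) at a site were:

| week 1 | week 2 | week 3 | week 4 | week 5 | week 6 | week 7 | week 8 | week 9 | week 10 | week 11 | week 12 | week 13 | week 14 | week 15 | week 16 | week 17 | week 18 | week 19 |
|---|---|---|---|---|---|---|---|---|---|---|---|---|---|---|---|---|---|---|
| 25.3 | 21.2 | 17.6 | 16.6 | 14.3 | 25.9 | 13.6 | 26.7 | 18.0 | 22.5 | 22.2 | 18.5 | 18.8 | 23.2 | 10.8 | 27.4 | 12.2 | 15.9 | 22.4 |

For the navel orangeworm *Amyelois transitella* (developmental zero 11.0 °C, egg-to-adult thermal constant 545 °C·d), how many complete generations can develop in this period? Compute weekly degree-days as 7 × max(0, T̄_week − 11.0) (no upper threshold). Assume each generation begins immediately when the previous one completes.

Weekly DD (7 × max(0, T̄ − 11.0)): 100.1, 71.4, 46.2, 39.2, 23.1, 104.3, 18.2, 109.9, 49.0, 80.5, 78.4, 52.5, 54.6, 85.4, 0.0, 114.8, 8.4, 34.3, 79.8.
Season total = 1150.1 DD.
Complete generations = ⌊1150.1 / 545⌋ = 2.

2 generations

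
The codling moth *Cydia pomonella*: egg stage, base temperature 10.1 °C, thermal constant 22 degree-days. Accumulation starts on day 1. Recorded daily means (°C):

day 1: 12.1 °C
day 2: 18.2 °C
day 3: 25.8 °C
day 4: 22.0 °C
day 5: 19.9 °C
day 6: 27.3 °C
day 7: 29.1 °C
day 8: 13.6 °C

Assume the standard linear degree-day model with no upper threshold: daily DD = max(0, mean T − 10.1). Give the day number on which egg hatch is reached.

Daily DD above 10.1 °C: 2.0, 8.1, 15.7, 11.9, 9.8, 17.2, 19.0, 3.5.
Cumulative: 2.0, 10.1, 25.8, 37.7, 47.5, 64.7, 83.7, 87.2.
The total first reaches 22 DD on day 3.

day 3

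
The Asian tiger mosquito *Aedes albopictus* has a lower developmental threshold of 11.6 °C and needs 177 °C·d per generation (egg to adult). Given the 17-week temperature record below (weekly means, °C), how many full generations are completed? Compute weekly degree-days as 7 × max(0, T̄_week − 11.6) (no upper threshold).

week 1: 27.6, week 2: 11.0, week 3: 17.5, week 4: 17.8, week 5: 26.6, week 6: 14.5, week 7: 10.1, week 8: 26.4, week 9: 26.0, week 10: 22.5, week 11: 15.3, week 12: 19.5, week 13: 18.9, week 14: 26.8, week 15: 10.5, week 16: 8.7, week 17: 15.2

4 generations

Weekly DD (7 × max(0, T̄ − 11.6)): 112.0, 0.0, 41.3, 43.4, 105.0, 20.3, 0.0, 103.6, 100.8, 76.3, 25.9, 55.3, 51.1, 106.4, 0.0, 0.0, 25.2.
Season total = 866.6 DD.
Complete generations = ⌊866.6 / 177⌋ = 4.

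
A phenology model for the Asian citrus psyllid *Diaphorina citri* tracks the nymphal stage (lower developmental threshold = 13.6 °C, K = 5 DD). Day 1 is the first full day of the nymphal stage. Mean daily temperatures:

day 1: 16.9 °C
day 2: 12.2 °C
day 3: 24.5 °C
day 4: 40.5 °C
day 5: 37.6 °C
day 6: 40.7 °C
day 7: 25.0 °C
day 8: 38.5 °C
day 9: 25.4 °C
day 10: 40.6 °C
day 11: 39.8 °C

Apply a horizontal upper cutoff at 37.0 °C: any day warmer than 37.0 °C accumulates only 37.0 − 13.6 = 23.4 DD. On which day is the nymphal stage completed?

Daily DD above 13.6 °C (capped at 23.4): 3.3, 0.0, 10.9, 23.4, 23.4, 23.4, 11.4, 23.4, 11.8, 23.4, 23.4.
Cumulative: 3.3, 3.3, 14.2, 37.6, 61.0, 84.4, 95.8, 119.2, 131.0, 154.4, 177.8.
The total first reaches 5 DD on day 3.

day 3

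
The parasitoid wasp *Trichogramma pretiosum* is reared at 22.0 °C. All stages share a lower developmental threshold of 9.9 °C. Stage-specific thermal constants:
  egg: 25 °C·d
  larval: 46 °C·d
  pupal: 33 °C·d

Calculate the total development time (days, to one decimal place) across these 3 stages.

Daily accumulation at 22.0 °C = 22.0 − 9.9 = 12.1 DD/day.
Total K = 25 + 46 + 33 = 104 DD.
Total duration = 104 / 12.1 = 8.595 ≈ 8.6 days.

8.6 days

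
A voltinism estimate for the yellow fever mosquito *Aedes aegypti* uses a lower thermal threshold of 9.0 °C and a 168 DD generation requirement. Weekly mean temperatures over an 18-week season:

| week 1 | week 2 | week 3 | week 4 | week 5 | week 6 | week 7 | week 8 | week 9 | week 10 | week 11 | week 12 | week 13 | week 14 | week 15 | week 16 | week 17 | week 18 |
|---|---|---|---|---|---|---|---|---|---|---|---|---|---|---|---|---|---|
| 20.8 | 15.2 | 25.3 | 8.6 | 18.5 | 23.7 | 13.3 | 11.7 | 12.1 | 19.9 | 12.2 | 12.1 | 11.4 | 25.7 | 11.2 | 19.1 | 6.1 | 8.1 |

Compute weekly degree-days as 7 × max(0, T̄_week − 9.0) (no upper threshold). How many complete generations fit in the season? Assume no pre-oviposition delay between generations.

4 generations

Weekly DD (7 × max(0, T̄ − 9.0)): 82.6, 43.4, 114.1, 0.0, 66.5, 102.9, 30.1, 18.9, 21.7, 76.3, 22.4, 21.7, 16.8, 116.9, 15.4, 70.7, 0.0, 0.0.
Season total = 820.4 DD.
Complete generations = ⌊820.4 / 168⌋ = 4.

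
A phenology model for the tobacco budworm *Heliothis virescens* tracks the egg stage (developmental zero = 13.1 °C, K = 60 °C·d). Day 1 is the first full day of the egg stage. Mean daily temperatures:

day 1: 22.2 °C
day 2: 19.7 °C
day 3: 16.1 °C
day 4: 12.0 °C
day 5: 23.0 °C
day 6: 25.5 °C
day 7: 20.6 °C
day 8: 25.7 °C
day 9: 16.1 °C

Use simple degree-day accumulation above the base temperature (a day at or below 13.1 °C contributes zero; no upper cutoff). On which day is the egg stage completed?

day 8

Daily DD above 13.1 °C: 9.1, 6.6, 3.0, 0.0, 9.9, 12.4, 7.5, 12.6, 3.0.
Cumulative: 9.1, 15.7, 18.7, 18.7, 28.6, 41.0, 48.5, 61.1, 64.1.
The total first reaches 60 DD on day 8.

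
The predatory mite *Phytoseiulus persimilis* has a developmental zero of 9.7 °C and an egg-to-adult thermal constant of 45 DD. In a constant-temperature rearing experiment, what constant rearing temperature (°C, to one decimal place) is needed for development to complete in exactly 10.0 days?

14.2 °C

Required daily accumulation = 45 / 10.0 = 4.500 DD/day.
T = T_base + 4.500 = 9.7 + 4.500 = 14.200 ≈ 14.2 °C.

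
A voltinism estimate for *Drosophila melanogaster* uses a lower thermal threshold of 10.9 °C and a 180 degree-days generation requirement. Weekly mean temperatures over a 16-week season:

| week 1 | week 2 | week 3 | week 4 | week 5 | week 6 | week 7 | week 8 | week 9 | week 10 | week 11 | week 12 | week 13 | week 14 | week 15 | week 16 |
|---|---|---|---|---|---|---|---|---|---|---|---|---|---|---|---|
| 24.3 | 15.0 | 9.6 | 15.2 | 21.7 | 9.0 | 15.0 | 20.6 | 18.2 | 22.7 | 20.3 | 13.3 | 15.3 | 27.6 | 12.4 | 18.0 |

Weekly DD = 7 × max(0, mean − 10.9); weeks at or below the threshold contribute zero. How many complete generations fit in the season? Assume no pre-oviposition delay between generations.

4 generations

Weekly DD (7 × max(0, T̄ − 10.9)): 93.8, 28.7, 0.0, 30.1, 75.6, 0.0, 28.7, 67.9, 51.1, 82.6, 65.8, 16.8, 30.8, 116.9, 10.5, 49.7.
Season total = 749.0 DD.
Complete generations = ⌊749.0 / 180⌋ = 4.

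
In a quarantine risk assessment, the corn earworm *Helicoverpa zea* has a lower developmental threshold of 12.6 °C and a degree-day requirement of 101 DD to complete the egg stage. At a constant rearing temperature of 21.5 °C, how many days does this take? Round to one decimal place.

11.3 days

Daily accumulation = 21.5 − 12.6 = 8.9 DD/day.
Duration = 101 / 8.9 = 11.348 ≈ 11.3 days.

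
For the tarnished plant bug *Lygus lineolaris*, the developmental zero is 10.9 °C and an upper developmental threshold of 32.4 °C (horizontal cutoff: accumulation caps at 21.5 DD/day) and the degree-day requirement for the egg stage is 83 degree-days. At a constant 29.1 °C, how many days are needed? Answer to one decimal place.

4.6 days

Daily accumulation = 29.1 − 10.9 = 18.2 DD/day.
Duration = 83 / 18.2 = 4.560 ≈ 4.6 days.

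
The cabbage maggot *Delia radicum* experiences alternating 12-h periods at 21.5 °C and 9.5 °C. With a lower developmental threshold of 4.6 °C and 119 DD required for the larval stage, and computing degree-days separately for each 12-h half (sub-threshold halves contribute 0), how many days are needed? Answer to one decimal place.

10.9 days

Day half: max(0, 21.5 − 4.6) × 0.5 = 16.9 × 0.5 = 8.45 DD.
Night half: max(0, 9.5 − 4.6) × 0.5 = 4.9 × 0.5 = 2.45 DD.
Per 24 h: 10.90 DD/day.
Duration = 119 / 10.90 = 10.917 ≈ 10.9 days.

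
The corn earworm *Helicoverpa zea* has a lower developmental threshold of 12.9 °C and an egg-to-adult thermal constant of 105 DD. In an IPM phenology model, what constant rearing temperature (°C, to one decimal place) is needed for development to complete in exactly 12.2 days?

Required daily accumulation = 105 / 12.2 = 8.607 DD/day.
T = T_base + 8.607 = 12.9 + 8.607 = 21.507 ≈ 21.5 °C.

21.5 °C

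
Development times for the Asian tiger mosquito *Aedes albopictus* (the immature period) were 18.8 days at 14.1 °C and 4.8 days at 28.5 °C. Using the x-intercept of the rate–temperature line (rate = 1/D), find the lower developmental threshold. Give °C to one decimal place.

9.2 °C

Linear rate model ⇒ the product D·(T − T_b) is constant across temperatures.
18.8·(14.1 − T_b) = 4.8·(28.5 − T_b)
T_b = (18.8·14.1 − 4.8·28.5) / (18.8 − 4.8) = 128.28 / 14.0 = 9.163 °C ≈ 9.2 °C.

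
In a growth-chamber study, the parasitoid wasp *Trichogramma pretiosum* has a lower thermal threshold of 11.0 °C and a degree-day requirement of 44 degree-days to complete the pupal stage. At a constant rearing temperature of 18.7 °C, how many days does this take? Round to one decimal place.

5.7 days

Daily accumulation = 18.7 − 11.0 = 7.7 DD/day.
Duration = 44 / 7.7 = 5.714 ≈ 5.7 days.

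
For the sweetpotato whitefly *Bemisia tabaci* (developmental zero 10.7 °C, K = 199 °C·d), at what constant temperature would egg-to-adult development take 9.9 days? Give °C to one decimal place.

Required daily accumulation = 199 / 9.9 = 20.101 DD/day.
T = T_base + 20.101 = 10.7 + 20.101 = 30.801 ≈ 30.8 °C.

30.8 °C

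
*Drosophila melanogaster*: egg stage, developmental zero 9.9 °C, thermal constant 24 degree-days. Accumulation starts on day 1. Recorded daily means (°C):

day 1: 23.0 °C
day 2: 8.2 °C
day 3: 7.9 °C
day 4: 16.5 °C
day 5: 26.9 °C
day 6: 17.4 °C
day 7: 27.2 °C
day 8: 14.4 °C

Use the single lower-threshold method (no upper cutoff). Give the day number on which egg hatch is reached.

Daily DD above 9.9 °C: 13.1, 0.0, 0.0, 6.6, 17.0, 7.5, 17.3, 4.5.
Cumulative: 13.1, 13.1, 13.1, 19.7, 36.7, 44.2, 61.5, 66.0.
The total first reaches 24 DD on day 5.

day 5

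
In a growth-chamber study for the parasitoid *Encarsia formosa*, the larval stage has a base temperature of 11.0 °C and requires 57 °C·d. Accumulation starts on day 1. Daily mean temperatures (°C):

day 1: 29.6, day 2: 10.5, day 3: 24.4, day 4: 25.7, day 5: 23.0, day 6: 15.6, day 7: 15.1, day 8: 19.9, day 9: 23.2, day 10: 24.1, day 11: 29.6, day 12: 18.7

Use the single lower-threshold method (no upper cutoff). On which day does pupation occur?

day 5

Daily DD above 11.0 °C: 18.6, 0.0, 13.4, 14.7, 12.0, 4.6, 4.1, 8.9, 12.2, 13.1, 18.6, 7.7.
Cumulative: 18.6, 18.6, 32.0, 46.7, 58.7, 63.3, 67.4, 76.3, 88.5, 101.6, 120.2, 127.9.
The total first reaches 57 DD on day 5.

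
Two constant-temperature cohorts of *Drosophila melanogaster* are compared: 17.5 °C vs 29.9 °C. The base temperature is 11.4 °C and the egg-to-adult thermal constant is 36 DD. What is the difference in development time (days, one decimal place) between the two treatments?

At 17.5 °C: 36 / (17.5 − 11.4) = 36 / 6.1 = 5.902 d.
At 29.9 °C: 36 / (29.9 − 11.4) = 36 / 18.5 = 1.946 d.
Difference = |5.902 − 1.946| = 3.956 ≈ 4.0 days.

4.0 days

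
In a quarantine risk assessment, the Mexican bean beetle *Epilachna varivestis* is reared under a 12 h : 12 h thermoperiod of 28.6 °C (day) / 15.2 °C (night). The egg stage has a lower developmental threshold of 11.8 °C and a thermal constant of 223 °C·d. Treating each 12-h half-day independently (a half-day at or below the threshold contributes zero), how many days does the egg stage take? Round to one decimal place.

Day half: max(0, 28.6 − 11.8) × 0.5 = 16.8 × 0.5 = 8.40 DD.
Night half: max(0, 15.2 − 11.8) × 0.5 = 3.4 × 0.5 = 1.70 DD.
Per 24 h: 10.10 DD/day.
Duration = 223 / 10.10 = 22.079 ≈ 22.1 days.

22.1 days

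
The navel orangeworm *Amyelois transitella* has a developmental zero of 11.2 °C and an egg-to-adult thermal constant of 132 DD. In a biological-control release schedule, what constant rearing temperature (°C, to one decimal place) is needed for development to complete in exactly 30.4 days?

15.5 °C

Required daily accumulation = 132 / 30.4 = 4.342 DD/day.
T = T_base + 4.342 = 11.2 + 4.342 = 15.542 ≈ 15.5 °C.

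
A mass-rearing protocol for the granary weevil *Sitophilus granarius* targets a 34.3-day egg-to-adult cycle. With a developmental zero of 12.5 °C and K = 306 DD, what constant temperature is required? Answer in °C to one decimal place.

21.4 °C

Required daily accumulation = 306 / 34.3 = 8.921 DD/day.
T = T_base + 8.921 = 12.5 + 8.921 = 21.421 ≈ 21.4 °C.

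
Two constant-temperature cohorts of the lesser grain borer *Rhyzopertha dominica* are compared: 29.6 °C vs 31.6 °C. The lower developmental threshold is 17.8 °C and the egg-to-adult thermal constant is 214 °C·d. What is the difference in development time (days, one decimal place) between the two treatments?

At 29.6 °C: 214 / (29.6 − 17.8) = 214 / 11.8 = 18.136 d.
At 31.6 °C: 214 / (31.6 − 17.8) = 214 / 13.8 = 15.507 d.
Difference = |18.136 − 15.507| = 2.628 ≈ 2.6 days.

2.6 days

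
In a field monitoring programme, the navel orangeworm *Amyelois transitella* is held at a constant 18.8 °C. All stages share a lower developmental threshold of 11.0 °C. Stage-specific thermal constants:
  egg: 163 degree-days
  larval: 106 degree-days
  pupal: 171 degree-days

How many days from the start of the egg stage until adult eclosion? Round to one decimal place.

56.4 days

Daily accumulation at 18.8 °C = 18.8 − 11.0 = 7.8 DD/day.
Total K = 163 + 106 + 171 = 440 DD.
Total duration = 440 / 7.8 = 56.410 ≈ 56.4 days.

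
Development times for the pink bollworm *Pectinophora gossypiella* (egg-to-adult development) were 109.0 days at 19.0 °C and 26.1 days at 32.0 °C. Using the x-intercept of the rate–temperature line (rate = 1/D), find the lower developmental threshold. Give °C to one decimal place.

14.9 °C

Linear rate model ⇒ the product D·(T − T_b) is constant across temperatures.
109.0·(19.0 − T_b) = 26.1·(32.0 − T_b)
T_b = (109.0·19.0 − 26.1·32.0) / (109.0 − 26.1) = 1235.80 / 82.9 = 14.907 °C ≈ 14.9 °C.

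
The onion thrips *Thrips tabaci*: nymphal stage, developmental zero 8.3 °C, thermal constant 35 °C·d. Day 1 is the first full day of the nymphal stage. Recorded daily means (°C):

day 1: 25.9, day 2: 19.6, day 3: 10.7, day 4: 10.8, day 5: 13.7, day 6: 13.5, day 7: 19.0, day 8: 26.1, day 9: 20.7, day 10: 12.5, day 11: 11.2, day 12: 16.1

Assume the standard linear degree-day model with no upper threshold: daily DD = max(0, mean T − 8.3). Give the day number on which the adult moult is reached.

Daily DD above 8.3 °C: 17.6, 11.3, 2.4, 2.5, 5.4, 5.2, 10.7, 17.8, 12.4, 4.2, 2.9, 7.8.
Cumulative: 17.6, 28.9, 31.3, 33.8, 39.2, 44.4, 55.1, 72.9, 85.3, 89.5, 92.4, 100.2.
The total first reaches 35 DD on day 5.

day 5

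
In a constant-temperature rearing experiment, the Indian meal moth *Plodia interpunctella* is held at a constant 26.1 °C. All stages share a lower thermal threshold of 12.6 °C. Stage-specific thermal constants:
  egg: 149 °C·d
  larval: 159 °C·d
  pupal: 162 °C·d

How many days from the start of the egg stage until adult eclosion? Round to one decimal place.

Daily accumulation at 26.1 °C = 26.1 − 12.6 = 13.5 DD/day.
Total K = 149 + 159 + 162 = 470 DD.
Total duration = 470 / 13.5 = 34.815 ≈ 34.8 days.

34.8 days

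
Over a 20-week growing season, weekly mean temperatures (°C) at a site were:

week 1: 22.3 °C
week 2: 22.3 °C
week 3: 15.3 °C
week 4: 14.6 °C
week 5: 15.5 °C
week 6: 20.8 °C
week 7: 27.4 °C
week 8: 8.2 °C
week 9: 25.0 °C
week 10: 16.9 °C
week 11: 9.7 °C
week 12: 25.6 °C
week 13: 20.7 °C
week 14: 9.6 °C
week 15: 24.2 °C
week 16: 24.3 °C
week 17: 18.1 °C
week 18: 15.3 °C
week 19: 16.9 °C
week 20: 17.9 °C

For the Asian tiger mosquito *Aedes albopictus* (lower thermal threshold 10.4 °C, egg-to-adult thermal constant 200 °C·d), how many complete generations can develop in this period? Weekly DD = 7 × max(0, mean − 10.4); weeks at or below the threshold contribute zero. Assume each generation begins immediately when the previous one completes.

5 generations

Weekly DD (7 × max(0, T̄ − 10.4)): 83.3, 83.3, 34.3, 29.4, 35.7, 72.8, 119.0, 0.0, 102.2, 45.5, 0.0, 106.4, 72.1, 0.0, 96.6, 97.3, 53.9, 34.3, 45.5, 52.5.
Season total = 1164.1 DD.
Complete generations = ⌊1164.1 / 200⌋ = 5.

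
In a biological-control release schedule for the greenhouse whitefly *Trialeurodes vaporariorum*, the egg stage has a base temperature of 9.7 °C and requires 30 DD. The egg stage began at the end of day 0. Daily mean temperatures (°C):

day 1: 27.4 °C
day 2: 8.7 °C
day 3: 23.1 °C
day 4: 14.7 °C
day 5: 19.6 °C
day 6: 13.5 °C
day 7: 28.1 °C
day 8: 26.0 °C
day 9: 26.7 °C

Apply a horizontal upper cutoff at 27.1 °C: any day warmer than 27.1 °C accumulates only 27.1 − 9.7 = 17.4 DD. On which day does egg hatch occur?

day 3

Daily DD above 9.7 °C (capped at 17.4): 17.4, 0.0, 13.4, 5.0, 9.9, 3.8, 17.4, 16.3, 17.0.
Cumulative: 17.4, 17.4, 30.8, 35.8, 45.7, 49.5, 66.9, 83.2, 100.2.
The total first reaches 30 DD on day 3.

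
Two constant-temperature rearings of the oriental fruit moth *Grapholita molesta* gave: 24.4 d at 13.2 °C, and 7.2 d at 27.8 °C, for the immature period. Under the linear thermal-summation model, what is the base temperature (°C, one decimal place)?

Equal thermal constants: D₁(T₁ − T_b) = D₂(T₂ − T_b).
24.4·(13.2 − T_b) = 7.2·(27.8 − T_b)
T_b = (24.4·13.2 − 7.2·27.8) / (24.4 − 7.2) = 121.92 / 17.2 = 7.088 °C ≈ 7.1 °C.

7.1 °C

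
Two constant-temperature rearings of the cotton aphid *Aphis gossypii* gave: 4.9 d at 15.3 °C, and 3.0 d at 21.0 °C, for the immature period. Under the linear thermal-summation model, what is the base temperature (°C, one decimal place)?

6.3 °C

Under the model K = D·(T − T_b), so D₁·(T₁ − T_b) = D₂·(T₂ − T_b).
4.9·(15.3 − T_b) = 3.0·(21.0 − T_b)
T_b = (4.9·15.3 − 3.0·21.0) / (4.9 − 3.0) = 11.97 / 1.9 = 6.300 °C ≈ 6.3 °C.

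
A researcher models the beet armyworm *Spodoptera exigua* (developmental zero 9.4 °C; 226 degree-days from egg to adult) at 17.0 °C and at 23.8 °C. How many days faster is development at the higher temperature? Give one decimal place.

14.0 days

At 17.0 °C: 226 / (17.0 − 9.4) = 226 / 7.6 = 29.737 d.
At 23.8 °C: 226 / (23.8 − 9.4) = 226 / 14.4 = 15.694 d.
Difference = |29.737 − 15.694| = 14.042 ≈ 14.0 days.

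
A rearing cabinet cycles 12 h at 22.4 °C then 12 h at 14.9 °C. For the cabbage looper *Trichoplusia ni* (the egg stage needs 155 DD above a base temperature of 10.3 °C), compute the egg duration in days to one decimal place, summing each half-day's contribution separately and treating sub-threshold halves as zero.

18.6 days

Day half: max(0, 22.4 − 10.3) × 0.5 = 12.1 × 0.5 = 6.05 DD.
Night half: max(0, 14.9 − 10.3) × 0.5 = 4.6 × 0.5 = 2.30 DD.
Per 24 h: 8.35 DD/day.
Duration = 155 / 8.35 = 18.563 ≈ 18.6 days.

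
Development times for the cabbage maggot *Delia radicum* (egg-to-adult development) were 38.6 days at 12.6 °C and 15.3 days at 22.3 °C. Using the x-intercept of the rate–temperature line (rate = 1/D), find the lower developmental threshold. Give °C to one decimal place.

Equal thermal constants: D₁(T₁ − T_b) = D₂(T₂ − T_b).
38.6·(12.6 − T_b) = 15.3·(22.3 − T_b)
T_b = (38.6·12.6 − 15.3·22.3) / (38.6 − 15.3) = 145.17 / 23.3 = 6.230 °C ≈ 6.2 °C.

6.2 °C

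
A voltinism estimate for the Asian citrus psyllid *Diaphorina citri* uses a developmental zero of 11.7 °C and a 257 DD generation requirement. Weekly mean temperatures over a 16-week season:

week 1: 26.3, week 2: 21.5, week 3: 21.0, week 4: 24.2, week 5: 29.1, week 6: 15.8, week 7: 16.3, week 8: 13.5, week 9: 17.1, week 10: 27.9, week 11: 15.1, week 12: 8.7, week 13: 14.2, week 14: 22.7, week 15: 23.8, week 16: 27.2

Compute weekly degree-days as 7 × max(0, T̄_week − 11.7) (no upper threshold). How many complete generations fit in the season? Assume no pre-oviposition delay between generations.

3 generations

Weekly DD (7 × max(0, T̄ − 11.7)): 102.2, 68.6, 65.1, 87.5, 121.8, 28.7, 32.2, 12.6, 37.8, 113.4, 23.8, 0.0, 17.5, 77.0, 84.7, 108.5.
Season total = 981.4 DD.
Complete generations = ⌊981.4 / 257⌋ = 3.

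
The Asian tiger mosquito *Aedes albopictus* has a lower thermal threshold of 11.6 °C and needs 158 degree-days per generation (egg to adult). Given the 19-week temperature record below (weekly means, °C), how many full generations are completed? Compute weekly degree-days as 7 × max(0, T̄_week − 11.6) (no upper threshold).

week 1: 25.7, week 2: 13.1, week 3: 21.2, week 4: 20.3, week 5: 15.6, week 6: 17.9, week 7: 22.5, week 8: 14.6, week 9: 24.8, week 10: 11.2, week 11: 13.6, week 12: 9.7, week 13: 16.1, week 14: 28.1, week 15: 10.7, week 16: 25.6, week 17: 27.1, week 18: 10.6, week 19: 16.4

5 generations

Weekly DD (7 × max(0, T̄ − 11.6)): 98.7, 10.5, 67.2, 60.9, 28.0, 44.1, 76.3, 21.0, 92.4, 0.0, 14.0, 0.0, 31.5, 115.5, 0.0, 98.0, 108.5, 0.0, 33.6.
Season total = 900.2 DD.
Complete generations = ⌊900.2 / 158⌋ = 5.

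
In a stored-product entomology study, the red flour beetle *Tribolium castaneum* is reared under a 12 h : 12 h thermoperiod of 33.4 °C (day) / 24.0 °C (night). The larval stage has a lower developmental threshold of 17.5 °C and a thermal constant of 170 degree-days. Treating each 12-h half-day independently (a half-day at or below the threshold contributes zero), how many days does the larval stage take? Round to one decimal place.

Day half: max(0, 33.4 − 17.5) × 0.5 = 15.9 × 0.5 = 7.95 DD.
Night half: max(0, 24.0 − 17.5) × 0.5 = 6.5 × 0.5 = 3.25 DD.
Per 24 h: 11.20 DD/day.
Duration = 170 / 11.20 = 15.179 ≈ 15.2 days.

15.2 days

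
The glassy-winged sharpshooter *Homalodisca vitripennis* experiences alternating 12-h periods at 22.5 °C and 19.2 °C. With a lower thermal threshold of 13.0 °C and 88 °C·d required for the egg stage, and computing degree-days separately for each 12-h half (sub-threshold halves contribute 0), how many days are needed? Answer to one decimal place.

11.2 days

Day half: max(0, 22.5 − 13.0) × 0.5 = 9.5 × 0.5 = 4.75 DD.
Night half: max(0, 19.2 − 13.0) × 0.5 = 6.2 × 0.5 = 3.10 DD.
Per 24 h: 7.85 DD/day.
Duration = 88 / 7.85 = 11.210 ≈ 11.2 days.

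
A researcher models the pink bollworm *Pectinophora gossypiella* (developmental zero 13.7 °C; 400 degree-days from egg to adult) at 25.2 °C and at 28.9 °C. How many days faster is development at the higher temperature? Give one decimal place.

8.5 days

At 25.2 °C: 400 / (25.2 − 13.7) = 400 / 11.5 = 34.783 d.
At 28.9 °C: 400 / (28.9 − 13.7) = 400 / 15.2 = 26.316 d.
Difference = |34.783 − 26.316| = 8.467 ≈ 8.5 days.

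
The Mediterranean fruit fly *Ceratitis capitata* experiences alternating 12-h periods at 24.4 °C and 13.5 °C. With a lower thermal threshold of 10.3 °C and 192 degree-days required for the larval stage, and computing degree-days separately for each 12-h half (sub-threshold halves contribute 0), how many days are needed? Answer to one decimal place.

Day half: max(0, 24.4 − 10.3) × 0.5 = 14.1 × 0.5 = 7.05 DD.
Night half: max(0, 13.5 − 10.3) × 0.5 = 3.2 × 0.5 = 1.60 DD.
Per 24 h: 8.65 DD/day.
Duration = 192 / 8.65 = 22.197 ≈ 22.2 days.

22.2 days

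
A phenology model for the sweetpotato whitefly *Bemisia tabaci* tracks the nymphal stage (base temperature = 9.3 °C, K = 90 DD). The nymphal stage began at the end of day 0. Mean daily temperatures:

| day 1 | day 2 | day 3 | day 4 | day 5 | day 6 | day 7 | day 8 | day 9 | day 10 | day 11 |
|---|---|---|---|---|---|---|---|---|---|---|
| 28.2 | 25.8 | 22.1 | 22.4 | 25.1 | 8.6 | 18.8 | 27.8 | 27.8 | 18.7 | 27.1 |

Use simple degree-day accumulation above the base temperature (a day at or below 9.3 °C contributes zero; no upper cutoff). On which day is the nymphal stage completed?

Daily DD above 9.3 °C: 18.9, 16.5, 12.8, 13.1, 15.8, 0.0, 9.5, 18.5, 18.5, 9.4, 17.8.
Cumulative: 18.9, 35.4, 48.2, 61.3, 77.1, 77.1, 86.6, 105.1, 123.6, 133.0, 150.8.
The total first reaches 90 DD on day 8.

day 8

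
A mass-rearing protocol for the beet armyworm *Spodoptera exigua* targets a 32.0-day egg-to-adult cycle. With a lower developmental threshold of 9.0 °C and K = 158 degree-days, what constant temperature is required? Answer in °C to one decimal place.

Required daily accumulation = 158 / 32.0 = 4.938 DD/day.
T = T_base + 4.938 = 9.0 + 4.938 = 13.938 ≈ 13.9 °C.

13.9 °C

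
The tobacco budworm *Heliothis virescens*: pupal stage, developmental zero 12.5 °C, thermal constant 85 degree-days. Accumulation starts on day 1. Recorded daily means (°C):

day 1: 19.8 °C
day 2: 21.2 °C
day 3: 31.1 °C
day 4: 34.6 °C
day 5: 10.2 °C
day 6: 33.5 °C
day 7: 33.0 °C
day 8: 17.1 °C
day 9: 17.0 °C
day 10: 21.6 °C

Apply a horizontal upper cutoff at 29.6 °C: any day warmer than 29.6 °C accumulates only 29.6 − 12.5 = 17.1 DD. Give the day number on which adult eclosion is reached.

day 8

Daily DD above 12.5 °C (capped at 17.1): 7.3, 8.7, 17.1, 17.1, 0.0, 17.1, 17.1, 4.6, 4.5, 9.1.
Cumulative: 7.3, 16.0, 33.1, 50.2, 50.2, 67.3, 84.4, 89.0, 93.5, 102.6.
The total first reaches 85 DD on day 8.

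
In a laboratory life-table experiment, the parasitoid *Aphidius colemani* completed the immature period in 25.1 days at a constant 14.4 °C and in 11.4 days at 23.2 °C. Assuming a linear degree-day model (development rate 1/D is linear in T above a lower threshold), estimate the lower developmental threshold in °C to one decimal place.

Under the model K = D·(T − T_b), so D₁·(T₁ − T_b) = D₂·(T₂ − T_b).
25.1·(14.4 − T_b) = 11.4·(23.2 − T_b)
T_b = (25.1·14.4 − 11.4·23.2) / (25.1 − 11.4) = 96.96 / 13.7 = 7.077 °C ≈ 7.1 °C.

7.1 °C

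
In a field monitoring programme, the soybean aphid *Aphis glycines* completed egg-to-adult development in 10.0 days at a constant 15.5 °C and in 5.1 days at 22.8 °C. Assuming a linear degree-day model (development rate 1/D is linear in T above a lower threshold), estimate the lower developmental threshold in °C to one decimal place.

Linear rate model ⇒ the product D·(T − T_b) is constant across temperatures.
10.0·(15.5 − T_b) = 5.1·(22.8 − T_b)
T_b = (10.0·15.5 − 5.1·22.8) / (10.0 − 5.1) = 38.72 / 4.9 = 7.902 °C ≈ 7.9 °C.

7.9 °C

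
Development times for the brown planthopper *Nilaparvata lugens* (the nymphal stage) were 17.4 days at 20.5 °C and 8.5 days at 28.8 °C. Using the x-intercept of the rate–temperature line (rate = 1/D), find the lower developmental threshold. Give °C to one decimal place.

Linear rate model ⇒ the product D·(T − T_b) is constant across temperatures.
17.4·(20.5 − T_b) = 8.5·(28.8 − T_b)
T_b = (17.4·20.5 − 8.5·28.8) / (17.4 − 8.5) = 111.90 / 8.9 = 12.573 °C ≈ 12.6 °C.

12.6 °C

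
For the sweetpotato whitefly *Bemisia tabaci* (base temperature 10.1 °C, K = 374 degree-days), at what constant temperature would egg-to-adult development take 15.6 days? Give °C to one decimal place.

Required daily accumulation = 374 / 15.6 = 23.974 DD/day.
T = T_base + 23.974 = 10.1 + 23.974 = 34.074 ≈ 34.1 °C.

34.1 °C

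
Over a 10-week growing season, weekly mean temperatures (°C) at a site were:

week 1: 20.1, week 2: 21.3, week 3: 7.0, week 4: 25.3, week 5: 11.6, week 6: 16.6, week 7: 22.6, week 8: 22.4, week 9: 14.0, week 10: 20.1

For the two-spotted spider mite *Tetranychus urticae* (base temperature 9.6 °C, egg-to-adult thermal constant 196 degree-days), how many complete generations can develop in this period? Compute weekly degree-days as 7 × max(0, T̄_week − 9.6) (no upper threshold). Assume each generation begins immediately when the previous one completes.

3 generations

Weekly DD (7 × max(0, T̄ − 9.6)): 73.5, 81.9, 0.0, 109.9, 14.0, 49.0, 91.0, 89.6, 30.8, 73.5.
Season total = 613.2 DD.
Complete generations = ⌊613.2 / 196⌋ = 3.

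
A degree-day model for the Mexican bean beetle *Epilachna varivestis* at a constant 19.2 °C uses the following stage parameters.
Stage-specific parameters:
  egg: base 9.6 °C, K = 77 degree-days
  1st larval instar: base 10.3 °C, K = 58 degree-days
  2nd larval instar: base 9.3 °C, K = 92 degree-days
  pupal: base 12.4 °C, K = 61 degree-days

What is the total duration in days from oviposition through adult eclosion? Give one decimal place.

32.8 days

egg: 77 / (19.2 − 9.6) = 77 / 9.6 = 8.021 d.
1st larval instar: 58 / (19.2 − 10.3) = 58 / 8.9 = 6.517 d.
2nd larval instar: 92 / (19.2 − 9.3) = 92 / 9.9 = 9.293 d.
pupal: 61 / (19.2 − 12.4) = 61 / 6.8 = 8.971 d.
Sum = 32.801 ≈ 32.8 days.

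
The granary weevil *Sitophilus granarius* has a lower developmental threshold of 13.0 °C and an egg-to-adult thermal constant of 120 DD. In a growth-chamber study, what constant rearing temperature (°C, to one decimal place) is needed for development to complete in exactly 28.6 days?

Required daily accumulation = 120 / 28.6 = 4.196 DD/day.
T = T_base + 4.196 = 13.0 + 4.196 = 17.196 ≈ 17.2 °C.

17.2 °C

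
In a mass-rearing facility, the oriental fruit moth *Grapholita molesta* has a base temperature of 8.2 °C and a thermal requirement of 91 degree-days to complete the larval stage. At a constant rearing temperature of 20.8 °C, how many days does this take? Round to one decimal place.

7.2 days

Daily accumulation = 20.8 − 8.2 = 12.6 DD/day.
Duration = 91 / 12.6 = 7.222 ≈ 7.2 days.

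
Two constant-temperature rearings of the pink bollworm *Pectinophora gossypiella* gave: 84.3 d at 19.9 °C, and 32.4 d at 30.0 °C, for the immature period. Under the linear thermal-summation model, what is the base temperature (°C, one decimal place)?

13.6 °C

Equal thermal constants: D₁(T₁ − T_b) = D₂(T₂ − T_b).
84.3·(19.9 − T_b) = 32.4·(30.0 − T_b)
T_b = (84.3·19.9 − 32.4·30.0) / (84.3 − 32.4) = 705.57 / 51.9 = 13.595 °C ≈ 13.6 °C.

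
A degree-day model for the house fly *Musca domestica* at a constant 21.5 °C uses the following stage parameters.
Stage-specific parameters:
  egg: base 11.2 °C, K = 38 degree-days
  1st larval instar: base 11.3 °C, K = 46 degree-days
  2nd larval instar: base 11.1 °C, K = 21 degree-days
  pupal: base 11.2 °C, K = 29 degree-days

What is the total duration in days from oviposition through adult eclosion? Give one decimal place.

13.0 days

egg: 38 / (21.5 − 11.2) = 38 / 10.3 = 3.689 d.
1st larval instar: 46 / (21.5 − 11.3) = 46 / 10.2 = 4.510 d.
2nd larval instar: 21 / (21.5 − 11.1) = 21 / 10.4 = 2.019 d.
pupal: 29 / (21.5 − 11.2) = 29 / 10.3 = 2.816 d.
Sum = 13.034 ≈ 13.0 days.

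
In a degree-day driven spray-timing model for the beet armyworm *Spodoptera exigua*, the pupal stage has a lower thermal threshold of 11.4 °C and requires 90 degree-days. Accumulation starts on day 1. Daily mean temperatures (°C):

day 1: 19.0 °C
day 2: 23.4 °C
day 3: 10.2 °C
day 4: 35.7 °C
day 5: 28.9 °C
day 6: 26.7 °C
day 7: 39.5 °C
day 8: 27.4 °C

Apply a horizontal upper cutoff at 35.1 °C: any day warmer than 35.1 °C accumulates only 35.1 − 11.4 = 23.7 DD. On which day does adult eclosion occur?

day 7

Daily DD above 11.4 °C (capped at 23.7): 7.6, 12.0, 0.0, 23.7, 17.5, 15.3, 23.7, 16.0.
Cumulative: 7.6, 19.6, 19.6, 43.3, 60.8, 76.1, 99.8, 115.8.
The total first reaches 90 DD on day 7.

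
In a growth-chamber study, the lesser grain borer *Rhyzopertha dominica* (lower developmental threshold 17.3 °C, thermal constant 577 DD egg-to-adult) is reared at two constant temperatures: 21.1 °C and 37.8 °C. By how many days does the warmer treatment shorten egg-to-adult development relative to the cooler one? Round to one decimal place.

At 21.1 °C: 577 / (21.1 − 17.3) = 577 / 3.8 = 151.842 d.
At 37.8 °C: 577 / (37.8 − 17.3) = 577 / 20.5 = 28.146 d.
Difference = |151.842 − 28.146| = 123.696 ≈ 123.7 days.

123.7 days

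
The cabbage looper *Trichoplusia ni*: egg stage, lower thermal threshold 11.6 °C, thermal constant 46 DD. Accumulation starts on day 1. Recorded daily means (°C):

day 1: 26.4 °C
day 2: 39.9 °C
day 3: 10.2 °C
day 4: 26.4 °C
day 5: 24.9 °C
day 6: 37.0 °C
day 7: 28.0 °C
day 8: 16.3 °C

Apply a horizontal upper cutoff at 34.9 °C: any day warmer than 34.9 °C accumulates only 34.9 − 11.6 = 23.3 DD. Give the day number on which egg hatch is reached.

Daily DD above 11.6 °C (capped at 23.3): 14.8, 23.3, 0.0, 14.8, 13.3, 23.3, 16.4, 4.7.
Cumulative: 14.8, 38.1, 38.1, 52.9, 66.2, 89.5, 105.9, 110.6.
The total first reaches 46 DD on day 4.

day 4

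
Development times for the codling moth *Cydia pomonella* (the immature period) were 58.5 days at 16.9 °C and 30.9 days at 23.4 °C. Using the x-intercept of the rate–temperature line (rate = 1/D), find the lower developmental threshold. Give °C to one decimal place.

9.6 °C

Linear rate model ⇒ the product D·(T − T_b) is constant across temperatures.
58.5·(16.9 − T_b) = 30.9·(23.4 − T_b)
T_b = (58.5·16.9 − 30.9·23.4) / (58.5 − 30.9) = 265.59 / 27.6 = 9.623 °C ≈ 9.6 °C.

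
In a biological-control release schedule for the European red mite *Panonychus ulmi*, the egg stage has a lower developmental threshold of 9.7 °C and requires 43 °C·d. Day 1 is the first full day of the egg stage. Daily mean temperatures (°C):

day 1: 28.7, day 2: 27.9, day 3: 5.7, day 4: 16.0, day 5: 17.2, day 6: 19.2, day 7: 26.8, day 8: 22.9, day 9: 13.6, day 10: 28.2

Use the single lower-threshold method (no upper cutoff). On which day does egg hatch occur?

day 4

Daily DD above 9.7 °C: 19.0, 18.2, 0.0, 6.3, 7.5, 9.5, 17.1, 13.2, 3.9, 18.5.
Cumulative: 19.0, 37.2, 37.2, 43.5, 51.0, 60.5, 77.6, 90.8, 94.7, 113.2.
The total first reaches 43 DD on day 4.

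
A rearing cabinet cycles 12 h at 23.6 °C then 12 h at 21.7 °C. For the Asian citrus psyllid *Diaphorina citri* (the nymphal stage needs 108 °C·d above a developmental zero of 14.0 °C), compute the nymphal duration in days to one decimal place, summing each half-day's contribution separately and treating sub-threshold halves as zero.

12.5 days

Day half: max(0, 23.6 − 14.0) × 0.5 = 9.6 × 0.5 = 4.80 DD.
Night half: max(0, 21.7 − 14.0) × 0.5 = 7.7 × 0.5 = 3.85 DD.
Per 24 h: 8.65 DD/day.
Duration = 108 / 8.65 = 12.486 ≈ 12.5 days.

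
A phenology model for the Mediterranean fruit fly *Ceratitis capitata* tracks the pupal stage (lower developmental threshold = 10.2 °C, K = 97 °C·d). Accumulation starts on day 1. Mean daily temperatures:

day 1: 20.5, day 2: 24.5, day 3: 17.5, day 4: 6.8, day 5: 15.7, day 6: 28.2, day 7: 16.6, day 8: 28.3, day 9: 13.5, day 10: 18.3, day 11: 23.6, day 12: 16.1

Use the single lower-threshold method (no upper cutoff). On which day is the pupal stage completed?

day 11

Daily DD above 10.2 °C: 10.3, 14.3, 7.3, 0.0, 5.5, 18.0, 6.4, 18.1, 3.3, 8.1, 13.4, 5.9.
Cumulative: 10.3, 24.6, 31.9, 31.9, 37.4, 55.4, 61.8, 79.9, 83.2, 91.3, 104.7, 110.6.
The total first reaches 97 DD on day 11.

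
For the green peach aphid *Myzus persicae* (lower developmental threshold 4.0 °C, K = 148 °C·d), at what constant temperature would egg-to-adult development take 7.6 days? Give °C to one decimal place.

23.5 °C

Required daily accumulation = 148 / 7.6 = 19.474 DD/day.
T = T_base + 19.474 = 4.0 + 19.474 = 23.474 ≈ 23.5 °C.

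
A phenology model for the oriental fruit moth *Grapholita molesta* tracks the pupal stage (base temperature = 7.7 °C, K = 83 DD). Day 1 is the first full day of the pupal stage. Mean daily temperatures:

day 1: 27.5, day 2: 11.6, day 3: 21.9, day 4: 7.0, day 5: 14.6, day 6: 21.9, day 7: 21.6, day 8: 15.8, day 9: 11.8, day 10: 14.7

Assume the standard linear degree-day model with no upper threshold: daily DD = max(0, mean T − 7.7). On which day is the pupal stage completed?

Daily DD above 7.7 °C: 19.8, 3.9, 14.2, 0.0, 6.9, 14.2, 13.9, 8.1, 4.1, 7.0.
Cumulative: 19.8, 23.7, 37.9, 37.9, 44.8, 59.0, 72.9, 81.0, 85.1, 92.1.
The total first reaches 83 DD on day 9.

day 9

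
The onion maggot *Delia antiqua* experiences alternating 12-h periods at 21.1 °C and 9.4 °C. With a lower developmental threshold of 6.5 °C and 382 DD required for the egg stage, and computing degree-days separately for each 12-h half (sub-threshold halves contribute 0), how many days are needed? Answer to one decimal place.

Day half: max(0, 21.1 − 6.5) × 0.5 = 14.6 × 0.5 = 7.30 DD.
Night half: max(0, 9.4 − 6.5) × 0.5 = 2.9 × 0.5 = 1.45 DD.
Per 24 h: 8.75 DD/day.
Duration = 382 / 8.75 = 43.657 ≈ 43.7 days.

43.7 days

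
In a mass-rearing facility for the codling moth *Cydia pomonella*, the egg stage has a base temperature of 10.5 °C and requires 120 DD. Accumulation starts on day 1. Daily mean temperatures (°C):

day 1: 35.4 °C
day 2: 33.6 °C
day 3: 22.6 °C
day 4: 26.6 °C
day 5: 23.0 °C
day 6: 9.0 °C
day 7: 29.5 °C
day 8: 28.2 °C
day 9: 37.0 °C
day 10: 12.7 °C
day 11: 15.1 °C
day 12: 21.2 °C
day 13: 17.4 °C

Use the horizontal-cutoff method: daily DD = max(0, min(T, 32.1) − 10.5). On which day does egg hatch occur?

Daily DD above 10.5 °C (capped at 21.6): 21.6, 21.6, 12.1, 16.1, 12.5, 0.0, 19.0, 17.7, 21.6, 2.2, 4.6, 10.7, 6.9.
Cumulative: 21.6, 43.2, 55.3, 71.4, 83.9, 83.9, 102.9, 120.6, 142.2, 144.4, 149.0, 159.7, 166.6.
The total first reaches 120 DD on day 8.

day 8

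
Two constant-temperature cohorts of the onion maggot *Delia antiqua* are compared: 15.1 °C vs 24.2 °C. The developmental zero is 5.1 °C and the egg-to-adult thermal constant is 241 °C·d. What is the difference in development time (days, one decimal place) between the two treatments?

At 15.1 °C: 241 / (15.1 − 5.1) = 241 / 10.0 = 24.100 d.
At 24.2 °C: 241 / (24.2 − 5.1) = 241 / 19.1 = 12.618 d.
Difference = |24.100 − 12.618| = 11.482 ≈ 11.5 days.

11.5 days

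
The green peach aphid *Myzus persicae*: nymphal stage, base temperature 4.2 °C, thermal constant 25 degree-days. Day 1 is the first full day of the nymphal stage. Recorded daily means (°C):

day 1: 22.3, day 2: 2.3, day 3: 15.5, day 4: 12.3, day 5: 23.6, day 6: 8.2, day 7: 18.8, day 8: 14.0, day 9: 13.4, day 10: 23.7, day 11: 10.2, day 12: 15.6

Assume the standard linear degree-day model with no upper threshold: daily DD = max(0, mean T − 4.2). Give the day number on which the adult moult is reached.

Daily DD above 4.2 °C: 18.1, 0.0, 11.3, 8.1, 19.4, 4.0, 14.6, 9.8, 9.2, 19.5, 6.0, 11.4.
Cumulative: 18.1, 18.1, 29.4, 37.5, 56.9, 60.9, 75.5, 85.3, 94.5, 114.0, 120.0, 131.4.
The total first reaches 25 DD on day 3.

day 3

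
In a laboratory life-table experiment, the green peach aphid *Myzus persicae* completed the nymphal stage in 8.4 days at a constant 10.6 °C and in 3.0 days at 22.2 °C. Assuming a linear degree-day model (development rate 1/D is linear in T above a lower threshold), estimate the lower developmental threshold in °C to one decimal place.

4.2 °C

Linear rate model ⇒ the product D·(T − T_b) is constant across temperatures.
8.4·(10.6 − T_b) = 3.0·(22.2 − T_b)
T_b = (8.4·10.6 − 3.0·22.2) / (8.4 − 3.0) = 22.44 / 5.4 = 4.156 °C ≈ 4.2 °C.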